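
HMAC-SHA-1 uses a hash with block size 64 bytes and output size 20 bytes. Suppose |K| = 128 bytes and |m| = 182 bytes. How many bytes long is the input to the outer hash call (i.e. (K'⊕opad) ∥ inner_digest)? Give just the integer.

84

Key is 128 > 64 bytes, so it is hashed to 20 bytes then zero-padded to 64: |K'| = 64.
Outer input = (K'⊕opad) ∥ H(inner) → 64 + 20 = 84 bytes.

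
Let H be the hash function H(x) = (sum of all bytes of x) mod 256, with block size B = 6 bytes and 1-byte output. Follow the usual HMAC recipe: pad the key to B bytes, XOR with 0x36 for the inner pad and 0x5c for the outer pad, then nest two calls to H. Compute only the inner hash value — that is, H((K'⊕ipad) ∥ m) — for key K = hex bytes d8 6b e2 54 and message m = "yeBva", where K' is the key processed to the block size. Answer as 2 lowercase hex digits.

e4

Key hex bytes d8 6b e2 54 is 4 bytes ≤ B = 6; zero-pad to 6 bytes: K' = d8 6b e2 54 00 00.
K' ⊕ ipad = ee 5d d4 62 36 36.
Inner input = ee 5d d4 62 36 36 ∥ 79 65 42 76 61.
Inner hash: sum = 238+93+212+98+54+54+121+101+66+118+97 = 1252; mod 256 = 228 → e4.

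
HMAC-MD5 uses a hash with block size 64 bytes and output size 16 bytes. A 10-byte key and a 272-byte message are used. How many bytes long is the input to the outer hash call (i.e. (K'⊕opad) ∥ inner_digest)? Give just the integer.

80

Key is 10 ≤ 64 bytes, zero-padded: |K'| = 64.
Outer input = (K'⊕opad) ∥ H(inner) → 64 + 16 = 80 bytes.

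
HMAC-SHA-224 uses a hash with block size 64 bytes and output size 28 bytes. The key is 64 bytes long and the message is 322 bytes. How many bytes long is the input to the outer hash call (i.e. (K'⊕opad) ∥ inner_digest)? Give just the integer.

92

Key is 64 ≤ 64 bytes, zero-padded: |K'| = 64.
Outer input = (K'⊕opad) ∥ H(inner) → 64 + 28 = 92 bytes.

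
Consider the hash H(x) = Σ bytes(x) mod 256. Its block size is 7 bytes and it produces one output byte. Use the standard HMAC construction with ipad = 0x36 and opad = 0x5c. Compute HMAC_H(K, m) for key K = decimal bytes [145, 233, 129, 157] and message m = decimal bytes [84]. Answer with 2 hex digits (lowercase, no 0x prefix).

Key decimal bytes [145, 233, 129, 157] = 91 e9 81 9d is 4 bytes ≤ B = 7; zero-pad to 7 bytes: K' = 91 e9 81 9d 00 00 00.
K' ⊕ ipad = a7 df b7 ab 36 36 36.  K' ⊕ opad = cd b5 dd c1 5c 5c 5c.
Inner input = (K'⊕ipad) ∥ m = a7 df b7 ab 36 36 36 ∥ 54.
Inner hash: sum = 167+223+183+171+54+54+54+84 = 990; mod 256 = 222 → de.
Outer input = (K'⊕opad) ∥ inner = cd b5 dd c1 5c 5c 5c ∥ de.
Outer hash (tag): sum = 205+181+221+193+92+92+92+222 = 1298; mod 256 = 18 → 12.

12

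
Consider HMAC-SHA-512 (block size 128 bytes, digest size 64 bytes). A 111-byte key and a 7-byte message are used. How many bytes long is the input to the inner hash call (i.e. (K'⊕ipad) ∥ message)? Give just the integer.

Key is 111 ≤ 128 bytes, zero-padded: |K'| = 128.
Inner input = (K'⊕ipad) ∥ m → 128 + 7 = 135 bytes.

135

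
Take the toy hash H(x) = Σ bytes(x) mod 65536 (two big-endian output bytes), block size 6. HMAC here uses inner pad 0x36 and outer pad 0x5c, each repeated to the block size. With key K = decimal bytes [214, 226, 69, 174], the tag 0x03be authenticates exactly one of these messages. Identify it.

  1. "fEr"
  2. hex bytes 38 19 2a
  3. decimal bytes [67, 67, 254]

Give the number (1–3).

3

Key decimal bytes [214, 226, 69, 174] = d6 e2 45 ae is 4 bytes ≤ B = 6; zero-pad to 6 bytes: K' = d6 e2 45 ae 00 00.
K' ⊕ ipad = e0 d4 73 98 36 36; K' ⊕ opad = 8a be 19 f2 5c 5c.
m1: inner = H(e0 d4 73 98 36 36 66 45 72) = 04 48; tag = H(8a be 19 f2 5c 5c 04 48) = 0357
m2: inner = H(e0 d4 73 98 36 36 38 19 2a) = 03 a6; tag = H(8a be 19 f2 5c 5c 03 a6) = 03b4
m3: inner = H(e0 d4 73 98 36 36 43 43 fe) = 04 af; tag = H(8a be 19 f2 5c 5c 04 af) = 03be ← matches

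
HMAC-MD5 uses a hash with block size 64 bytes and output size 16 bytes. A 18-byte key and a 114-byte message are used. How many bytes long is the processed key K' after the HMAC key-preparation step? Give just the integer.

Key is 18 ≤ 64 bytes, zero-padded: |K'| = 64.

64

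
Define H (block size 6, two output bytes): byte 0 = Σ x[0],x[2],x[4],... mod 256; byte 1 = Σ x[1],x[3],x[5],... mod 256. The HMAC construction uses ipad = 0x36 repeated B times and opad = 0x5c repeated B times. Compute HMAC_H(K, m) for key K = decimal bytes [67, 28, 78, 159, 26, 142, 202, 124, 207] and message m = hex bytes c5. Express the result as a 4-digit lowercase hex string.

73b0

Key decimal bytes [67, 28, 78, 159, 26, 142, 202, 124, 207] = 43 1c 4e 9f 1a 8e ca 7c cf is 9 bytes > B = 6, so hash it first: H(key) = 44 c5, then zero-pad to 6 bytes: K' = 44 c5 00 00 00 00.
K' ⊕ ipad = 72 f3 36 36 36 36.  K' ⊕ opad = 18 99 5c 5c 5c 5c.
Inner input = (K'⊕ipad) ∥ m = 72 f3 36 36 36 36 ∥ c5.
Inner hash: even-index sum = 419 mod 256 = 163; odd-index sum = 351 mod 256 = 95 → a3 5f.
Outer input = (K'⊕opad) ∥ inner = 18 99 5c 5c 5c 5c ∥ a3 5f.
Outer hash (tag): even-index sum = 371 mod 256 = 115; odd-index sum = 432 mod 256 = 176 → 73 b0.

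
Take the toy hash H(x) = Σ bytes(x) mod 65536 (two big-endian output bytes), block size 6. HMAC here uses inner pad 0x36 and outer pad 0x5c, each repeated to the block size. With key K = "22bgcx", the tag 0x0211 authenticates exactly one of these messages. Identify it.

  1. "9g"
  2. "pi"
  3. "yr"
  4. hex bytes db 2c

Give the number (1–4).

4

Key "22bgcx" = 32 32 62 67 63 78 is exactly B = 6 bytes: K' = 32 32 62 67 63 78.
K' ⊕ ipad = 04 04 54 51 55 4e; K' ⊕ opad = 6e 6e 3e 3b 3f 24.
m1: inner = H(04 04 54 51 55 4e 39 67) = 01 f0; tag = H(6e 6e 3e 3b 3f 24 01 f0) = 02a9
m2: inner = H(04 04 54 51 55 4e 70 69) = 02 29; tag = H(6e 6e 3e 3b 3f 24 02 29) = 01e3
m3: inner = H(04 04 54 51 55 4e 79 72) = 02 3b; tag = H(6e 6e 3e 3b 3f 24 02 3b) = 01f5
m4: inner = H(04 04 54 51 55 4e db 2c) = 02 57; tag = H(6e 6e 3e 3b 3f 24 02 57) = 0211 ← matches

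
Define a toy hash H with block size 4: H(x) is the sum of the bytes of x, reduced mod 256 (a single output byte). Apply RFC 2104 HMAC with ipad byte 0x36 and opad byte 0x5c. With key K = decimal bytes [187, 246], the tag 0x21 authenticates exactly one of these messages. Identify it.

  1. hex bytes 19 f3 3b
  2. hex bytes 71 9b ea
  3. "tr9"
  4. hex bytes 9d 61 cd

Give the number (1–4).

Key decimal bytes [187, 246] = bb f6 is 2 bytes ≤ B = 4; zero-pad to 4 bytes: K' = bb f6 00 00.
K' ⊕ ipad = 8d c0 36 36; K' ⊕ opad = e7 aa 5c 5c.
m1: inner = H(8d c0 36 36 19 f3 3b) = 00; tag = H(e7 aa 5c 5c 00) = 49
m2: inner = H(8d c0 36 36 71 9b ea) = af; tag = H(e7 aa 5c 5c af) = f8
m3: inner = H(8d c0 36 36 74 72 39) = d8; tag = H(e7 aa 5c 5c d8) = 21 ← matches
m4: inner = H(8d c0 36 36 9d 61 cd) = 84; tag = H(e7 aa 5c 5c 84) = cd

3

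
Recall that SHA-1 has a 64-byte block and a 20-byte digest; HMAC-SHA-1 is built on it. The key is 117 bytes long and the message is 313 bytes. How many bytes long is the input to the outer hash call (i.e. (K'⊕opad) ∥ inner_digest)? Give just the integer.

84

Key is 117 > 64 bytes, so it is hashed to 20 bytes then zero-padded to 64: |K'| = 64.
Outer input = (K'⊕opad) ∥ H(inner) → 64 + 20 = 84 bytes.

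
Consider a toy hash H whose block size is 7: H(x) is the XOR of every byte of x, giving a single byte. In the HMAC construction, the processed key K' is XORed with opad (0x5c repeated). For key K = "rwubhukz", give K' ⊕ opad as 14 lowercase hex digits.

425c5c5c5c5c5c

Key "rwubhukz" = 72 77 75 62 68 75 6b 7a is 8 bytes > B = 7, so hash it first: H(key) = 1e, then zero-pad to 7 bytes: K' = 1e 00 00 00 00 00 00.
XOR each byte with 0x5c: 1e⊕5c=42, 00⊕5c=5c, 00⊕5c=5c, 00⊕5c=5c, 00⊕5c=5c, 00⊕5c=5c, 00⊕5c=5c.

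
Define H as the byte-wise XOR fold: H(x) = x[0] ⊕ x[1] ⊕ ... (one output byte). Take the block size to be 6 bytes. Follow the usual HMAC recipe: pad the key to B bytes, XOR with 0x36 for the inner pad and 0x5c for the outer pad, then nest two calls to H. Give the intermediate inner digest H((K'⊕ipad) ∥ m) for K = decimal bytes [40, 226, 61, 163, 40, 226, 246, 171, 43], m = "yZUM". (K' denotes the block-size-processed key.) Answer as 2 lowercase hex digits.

Key decimal bytes [40, 226, 61, 163, 40, 226, 246, 171, 43] = 28 e2 3d a3 28 e2 f6 ab 2b is 9 bytes > B = 6, so hash it first: H(key) = e8, then zero-pad to 6 bytes: K' = e8 00 00 00 00 00.
K' ⊕ ipad = de 36 36 36 36 36.
Inner input = de 36 36 36 36 36 ∥ 79 5a 55 4d.
Inner hash: XOR de⊕36⊕36⊕36⊕36⊕36⊕79⊕5a⊕55⊕4d = d3.

d3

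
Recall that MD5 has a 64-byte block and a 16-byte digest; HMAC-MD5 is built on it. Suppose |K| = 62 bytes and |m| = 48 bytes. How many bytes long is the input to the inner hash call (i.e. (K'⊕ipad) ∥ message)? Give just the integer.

Key is 62 ≤ 64 bytes, zero-padded: |K'| = 64.
Inner input = (K'⊕ipad) ∥ m → 64 + 48 = 112 bytes.

112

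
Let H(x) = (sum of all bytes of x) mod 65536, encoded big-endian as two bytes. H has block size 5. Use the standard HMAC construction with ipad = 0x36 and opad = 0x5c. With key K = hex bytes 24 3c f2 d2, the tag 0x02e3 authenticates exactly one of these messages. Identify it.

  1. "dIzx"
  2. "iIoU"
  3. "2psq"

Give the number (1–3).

Key hex bytes 24 3c f2 d2 is 4 bytes ≤ B = 5; zero-pad to 5 bytes: K' = 24 3c f2 d2 00.
K' ⊕ ipad = 12 0a c4 e4 36; K' ⊕ opad = 78 60 ae 8e 5c.
m1: inner = H(12 0a c4 e4 36 64 49 7a 78) = 03 99; tag = H(78 60 ae 8e 5c 03 99) = 030c
m2: inner = H(12 0a c4 e4 36 69 49 6f 55) = 03 70; tag = H(78 60 ae 8e 5c 03 70) = 02e3 ← matches
m3: inner = H(12 0a c4 e4 36 32 70 73 71) = 03 80; tag = H(78 60 ae 8e 5c 03 80) = 02f3

2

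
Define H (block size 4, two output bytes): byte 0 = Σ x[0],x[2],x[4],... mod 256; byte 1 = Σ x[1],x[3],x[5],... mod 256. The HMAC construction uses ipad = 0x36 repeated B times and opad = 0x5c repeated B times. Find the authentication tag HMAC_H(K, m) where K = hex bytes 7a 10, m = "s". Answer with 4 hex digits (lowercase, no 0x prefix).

Key hex bytes 7a 10 is 2 bytes ≤ B = 4; zero-pad to 4 bytes: K' = 7a 10 00 00.
K' ⊕ ipad = 4c 26 36 36.  K' ⊕ opad = 26 4c 5c 5c.
Inner input = (K'⊕ipad) ∥ m = 4c 26 36 36 ∥ 73.
Inner hash: even-index sum = 245 mod 256 = 245; odd-index sum = 92 mod 256 = 92 → f5 5c.
Outer input = (K'⊕opad) ∥ inner = 26 4c 5c 5c ∥ f5 5c.
Outer hash (tag): even-index sum = 375 mod 256 = 119; odd-index sum = 260 mod 256 = 4 → 77 04.

7704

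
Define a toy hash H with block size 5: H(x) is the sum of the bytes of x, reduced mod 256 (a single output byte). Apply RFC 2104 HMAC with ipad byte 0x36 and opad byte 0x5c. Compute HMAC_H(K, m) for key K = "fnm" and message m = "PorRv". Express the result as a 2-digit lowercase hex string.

bd

Key "fnm" = 66 6e 6d is 3 bytes ≤ B = 5; zero-pad to 5 bytes: K' = 66 6e 6d 00 00.
K' ⊕ ipad = 50 58 5b 36 36.  K' ⊕ opad = 3a 32 31 5c 5c.
Inner input = (K'⊕ipad) ∥ m = 50 58 5b 36 36 ∥ 50 6f 72 52 76.
Inner hash: sum = 80+88+91+54+54+80+111+114+82+118 = 872; mod 256 = 104 → 68.
Outer input = (K'⊕opad) ∥ inner = 3a 32 31 5c 5c ∥ 68.
Outer hash (tag): sum = 58+50+49+92+92+104 = 445; mod 256 = 189 → bd.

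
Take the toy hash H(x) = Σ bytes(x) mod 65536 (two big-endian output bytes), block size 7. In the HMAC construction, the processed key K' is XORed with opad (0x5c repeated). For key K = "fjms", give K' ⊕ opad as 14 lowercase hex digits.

3a36312f5c5c5c

Key "fjms" = 66 6a 6d 73 is 4 bytes ≤ B = 7; zero-pad to 7 bytes: K' = 66 6a 6d 73 00 00 00.
XOR each byte with 0x5c: 66⊕5c=3a, 6a⊕5c=36, 6d⊕5c=31, 73⊕5c=2f, 00⊕5c=5c, 00⊕5c=5c, 00⊕5c=5c.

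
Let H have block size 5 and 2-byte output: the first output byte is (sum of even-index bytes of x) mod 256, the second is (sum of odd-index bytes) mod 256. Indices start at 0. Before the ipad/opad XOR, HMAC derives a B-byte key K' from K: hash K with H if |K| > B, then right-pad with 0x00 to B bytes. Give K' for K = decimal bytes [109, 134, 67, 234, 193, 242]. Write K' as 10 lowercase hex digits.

7162000000

|K| = 6 > B = 5, so first hash the key.
H(K): even-index sum = 369 mod 256 = 113; odd-index sum = 610 mod 256 = 98 → 71 62.
Zero-pad H(K) = 71 62 to 5 bytes: K' = 71 62 00 00 00.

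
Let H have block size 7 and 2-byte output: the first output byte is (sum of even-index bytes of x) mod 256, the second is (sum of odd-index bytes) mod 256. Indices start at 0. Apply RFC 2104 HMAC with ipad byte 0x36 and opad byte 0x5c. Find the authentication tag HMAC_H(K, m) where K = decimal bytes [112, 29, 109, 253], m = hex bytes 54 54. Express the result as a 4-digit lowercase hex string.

959f

Key decimal bytes [112, 29, 109, 253] = 70 1d 6d fd is 4 bytes ≤ B = 7; zero-pad to 7 bytes: K' = 70 1d 6d fd 00 00 00.
K' ⊕ ipad = 46 2b 5b cb 36 36 36.  K' ⊕ opad = 2c 41 31 a1 5c 5c 5c.
Inner input = (K'⊕ipad) ∥ m = 46 2b 5b cb 36 36 36 ∥ 54 54.
Inner hash: even-index sum = 353 mod 256 = 97; odd-index sum = 384 mod 256 = 128 → 61 80.
Outer input = (K'⊕opad) ∥ inner = 2c 41 31 a1 5c 5c 5c ∥ 61 80.
Outer hash (tag): even-index sum = 405 mod 256 = 149; odd-index sum = 415 mod 256 = 159 → 95 9f.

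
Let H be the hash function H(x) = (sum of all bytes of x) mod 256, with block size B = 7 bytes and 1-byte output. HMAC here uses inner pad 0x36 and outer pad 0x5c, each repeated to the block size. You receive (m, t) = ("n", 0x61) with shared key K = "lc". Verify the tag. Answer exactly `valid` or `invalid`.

Key "lc" = 6c 63 is 2 bytes ≤ B = 7; zero-pad to 7 bytes: K' = 6c 63 00 00 00 00 00.
K' ⊕ ipad = 5a 55 36 36 36 36 36; K' ⊕ opad = 30 3f 5c 5c 5c 5c 5c.
Inner hash: sum = 90+85+54+54+54+54+54+110 = 555; mod 256 = 43 → 2b.
Outer hash (recomputed tag): sum = 48+63+92+92+92+92+92+43 = 614; mod 256 = 102 → 66.
Recomputed tag = 66; claimed = 61 → mismatch.

invalid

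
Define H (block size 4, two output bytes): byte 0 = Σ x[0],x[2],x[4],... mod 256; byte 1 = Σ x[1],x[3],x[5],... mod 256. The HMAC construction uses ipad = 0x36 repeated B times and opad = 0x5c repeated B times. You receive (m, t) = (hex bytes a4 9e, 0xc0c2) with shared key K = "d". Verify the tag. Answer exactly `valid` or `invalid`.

Key "d" = 64 is 1 byte ≤ B = 4; zero-pad to 4 bytes: K' = 64 00 00 00.
K' ⊕ ipad = 52 36 36 36; K' ⊕ opad = 38 5c 5c 5c.
Inner hash: even-index sum = 300 mod 256 = 44; odd-index sum = 266 mod 256 = 10 → 2c 0a.
Outer hash (recomputed tag): even-index sum = 192 mod 256 = 192; odd-index sum = 194 mod 256 = 194 → c0 c2.
Recomputed tag = c0c2; claimed = c0c2 → match.

valid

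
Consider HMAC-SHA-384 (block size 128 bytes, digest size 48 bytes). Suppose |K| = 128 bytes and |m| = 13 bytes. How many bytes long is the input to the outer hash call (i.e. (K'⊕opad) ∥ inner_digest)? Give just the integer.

Key is 128 ≤ 128 bytes, zero-padded: |K'| = 128.
Outer input = (K'⊕opad) ∥ H(inner) → 128 + 48 = 176 bytes.

176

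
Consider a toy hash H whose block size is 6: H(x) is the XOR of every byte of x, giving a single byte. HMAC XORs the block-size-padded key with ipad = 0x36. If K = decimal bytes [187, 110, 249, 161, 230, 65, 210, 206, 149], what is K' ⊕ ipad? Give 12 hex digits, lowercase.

Key decimal bytes [187, 110, 249, 161, 230, 65, 210, 206, 149] = bb 6e f9 a1 e6 41 d2 ce 95 is 9 bytes > B = 6, so hash it first: H(key) = a3, then zero-pad to 6 bytes: K' = a3 00 00 00 00 00.
XOR each byte with 0x36: a3⊕36=95, 00⊕36=36, 00⊕36=36, 00⊕36=36, 00⊕36=36, 00⊕36=36.

953636363636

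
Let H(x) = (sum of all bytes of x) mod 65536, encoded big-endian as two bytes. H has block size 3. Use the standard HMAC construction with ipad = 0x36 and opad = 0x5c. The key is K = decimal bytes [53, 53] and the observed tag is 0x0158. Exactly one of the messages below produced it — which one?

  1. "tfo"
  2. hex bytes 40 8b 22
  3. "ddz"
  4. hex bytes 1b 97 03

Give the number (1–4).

Key decimal bytes [53, 53] = 35 35 is 2 bytes ≤ B = 3; zero-pad to 3 bytes: K' = 35 35 00.
K' ⊕ ipad = 03 03 36; K' ⊕ opad = 69 69 5c.
m1: inner = H(03 03 36 74 66 6f) = 01 85; tag = H(69 69 5c 01 85) = 01b4
m2: inner = H(03 03 36 40 8b 22) = 01 29; tag = H(69 69 5c 01 29) = 0158 ← matches
m3: inner = H(03 03 36 64 64 7a) = 01 7e; tag = H(69 69 5c 01 7e) = 01ad
m4: inner = H(03 03 36 1b 97 03) = 00 f1; tag = H(69 69 5c 00 f1) = 021f

2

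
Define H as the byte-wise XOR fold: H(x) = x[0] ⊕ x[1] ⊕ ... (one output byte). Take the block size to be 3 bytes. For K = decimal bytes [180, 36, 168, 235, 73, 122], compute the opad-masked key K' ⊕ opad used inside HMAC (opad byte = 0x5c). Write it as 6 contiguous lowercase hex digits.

bc5c5c

Key decimal bytes [180, 36, 168, 235, 73, 122] = b4 24 a8 eb 49 7a is 6 bytes > B = 3, so hash it first: H(key) = e0, then zero-pad to 3 bytes: K' = e0 00 00.
XOR each byte with 0x5c: e0⊕5c=bc, 00⊕5c=5c, 00⊕5c=5c.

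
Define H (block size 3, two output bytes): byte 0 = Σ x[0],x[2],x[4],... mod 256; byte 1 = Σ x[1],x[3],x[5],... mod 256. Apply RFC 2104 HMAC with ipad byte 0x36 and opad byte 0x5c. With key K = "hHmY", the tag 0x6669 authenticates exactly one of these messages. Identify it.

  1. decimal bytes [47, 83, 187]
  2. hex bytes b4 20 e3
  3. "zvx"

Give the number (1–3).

Key "hHmY" = 68 48 6d 59 is 4 bytes > B = 3, so hash it first: H(key) = d5 a1, then zero-pad to 3 bytes: K' = d5 a1 00.
K' ⊕ ipad = e3 97 36; K' ⊕ opad = 89 fd 5c.
m1: inner = H(e3 97 36 2f 53 bb) = 6c 81; tag = H(89 fd 5c 6c 81) = 6669 ← matches
m2: inner = H(e3 97 36 b4 20 e3) = 39 2e; tag = H(89 fd 5c 39 2e) = 1336
m3: inner = H(e3 97 36 7a 76 78) = 8f 89; tag = H(89 fd 5c 8f 89) = 6e8c

1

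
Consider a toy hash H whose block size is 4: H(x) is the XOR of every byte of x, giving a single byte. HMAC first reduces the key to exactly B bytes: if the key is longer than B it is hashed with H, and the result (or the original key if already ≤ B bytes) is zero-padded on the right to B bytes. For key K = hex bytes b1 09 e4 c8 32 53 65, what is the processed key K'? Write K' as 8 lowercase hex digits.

|K| = 7 > B = 4, so first hash the key.
H(K): XOR b1⊕09⊕e4⊕c8⊕32⊕53⊕65 = 90.
Zero-pad H(K) = 90 to 4 bytes: K' = 90 00 00 00.

90000000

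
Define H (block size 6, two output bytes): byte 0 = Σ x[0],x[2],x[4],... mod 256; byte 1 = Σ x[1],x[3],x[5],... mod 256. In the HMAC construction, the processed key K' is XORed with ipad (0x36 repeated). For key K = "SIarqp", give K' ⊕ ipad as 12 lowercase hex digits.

Key "SIarqp" = 53 49 61 72 71 70 is exactly B = 6 bytes: K' = 53 49 61 72 71 70.
XOR each byte with 0x36: 53⊕36=65, 49⊕36=7f, 61⊕36=57, 72⊕36=44, 71⊕36=47, 70⊕36=46.

657f57444746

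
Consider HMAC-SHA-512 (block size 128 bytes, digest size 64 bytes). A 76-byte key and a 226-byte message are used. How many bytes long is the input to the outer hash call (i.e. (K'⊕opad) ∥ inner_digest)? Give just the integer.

192

Key is 76 ≤ 128 bytes, zero-padded: |K'| = 128.
Outer input = (K'⊕opad) ∥ H(inner) → 128 + 64 = 192 bytes.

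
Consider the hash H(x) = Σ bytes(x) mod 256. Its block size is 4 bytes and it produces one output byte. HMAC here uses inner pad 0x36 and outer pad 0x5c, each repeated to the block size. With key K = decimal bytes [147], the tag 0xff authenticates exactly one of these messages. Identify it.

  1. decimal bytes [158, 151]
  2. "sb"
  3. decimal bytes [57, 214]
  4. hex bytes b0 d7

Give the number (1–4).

Key decimal bytes [147] = 93 is 1 byte ≤ B = 4; zero-pad to 4 bytes: K' = 93 00 00 00.
K' ⊕ ipad = a5 36 36 36; K' ⊕ opad = cf 5c 5c 5c.
m1: inner = H(a5 36 36 36 9e 97) = 7c; tag = H(cf 5c 5c 5c 7c) = 5f
m2: inner = H(a5 36 36 36 73 62) = 1c; tag = H(cf 5c 5c 5c 1c) = ff ← matches
m3: inner = H(a5 36 36 36 39 d6) = 56; tag = H(cf 5c 5c 5c 56) = 39
m4: inner = H(a5 36 36 36 b0 d7) = ce; tag = H(cf 5c 5c 5c ce) = b1

2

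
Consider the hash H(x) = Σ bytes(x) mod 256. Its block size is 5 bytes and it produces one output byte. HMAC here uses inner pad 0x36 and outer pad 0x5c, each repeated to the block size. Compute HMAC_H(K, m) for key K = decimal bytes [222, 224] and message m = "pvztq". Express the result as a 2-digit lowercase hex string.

Key decimal bytes [222, 224] = de e0 is 2 bytes ≤ B = 5; zero-pad to 5 bytes: K' = de e0 00 00 00.
K' ⊕ ipad = e8 d6 36 36 36.  K' ⊕ opad = 82 bc 5c 5c 5c.
Inner input = (K'⊕ipad) ∥ m = e8 d6 36 36 36 ∥ 70 76 7a 74 71.
Inner hash: sum = 232+214+54+54+54+112+118+122+116+113 = 1189; mod 256 = 165 → a5.
Outer input = (K'⊕opad) ∥ inner = 82 bc 5c 5c 5c ∥ a5.
Outer hash (tag): sum = 130+188+92+92+92+165 = 759; mod 256 = 247 → f7.

f7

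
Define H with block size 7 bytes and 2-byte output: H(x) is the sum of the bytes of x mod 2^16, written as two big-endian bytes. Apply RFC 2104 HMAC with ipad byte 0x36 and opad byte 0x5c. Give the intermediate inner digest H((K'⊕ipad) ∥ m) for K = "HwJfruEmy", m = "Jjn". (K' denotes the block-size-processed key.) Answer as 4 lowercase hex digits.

031c

Key "HwJfruEmy" = 48 77 4a 66 72 75 45 6d 79 is 9 bytes > B = 7, so hash it first: H(key) = 03 81, then zero-pad to 7 bytes: K' = 03 81 00 00 00 00 00.
K' ⊕ ipad = 35 b7 36 36 36 36 36.
Inner input = 35 b7 36 36 36 36 36 ∥ 4a 6a 6e.
Inner hash: sum = 53+183+54+54+54+54+54+74+106+110 = 796 → 03 1c.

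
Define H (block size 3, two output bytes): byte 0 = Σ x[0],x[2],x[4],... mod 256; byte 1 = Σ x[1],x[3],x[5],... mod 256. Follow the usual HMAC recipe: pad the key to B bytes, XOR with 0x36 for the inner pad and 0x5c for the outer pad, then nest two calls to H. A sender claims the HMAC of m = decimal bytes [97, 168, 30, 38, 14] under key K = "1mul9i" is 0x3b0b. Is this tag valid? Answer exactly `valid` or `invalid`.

Key "1mul9i" = 31 6d 75 6c 39 69 is 6 bytes > B = 3, so hash it first: H(key) = df 42, then zero-pad to 3 bytes: K' = df 42 00.
K' ⊕ ipad = e9 74 36; K' ⊕ opad = 83 1e 5c.
Inner hash: even-index sum = 493 mod 256 = 237; odd-index sum = 257 mod 256 = 1 → ed 01.
Outer hash (recomputed tag): even-index sum = 224 mod 256 = 224; odd-index sum = 267 mod 256 = 11 → e0 0b.
Recomputed tag = e00b; claimed = 3b0b → mismatch.

invalid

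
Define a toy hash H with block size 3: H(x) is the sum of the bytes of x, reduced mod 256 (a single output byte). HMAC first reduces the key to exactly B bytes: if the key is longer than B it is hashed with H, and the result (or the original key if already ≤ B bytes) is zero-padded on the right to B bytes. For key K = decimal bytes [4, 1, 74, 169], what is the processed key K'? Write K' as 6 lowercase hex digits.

f80000

|K| = 4 > B = 3, so first hash the key.
H(K): sum = 4+1+74+169 = 248 → f8.
Zero-pad H(K) = f8 to 3 bytes: K' = f8 00 00.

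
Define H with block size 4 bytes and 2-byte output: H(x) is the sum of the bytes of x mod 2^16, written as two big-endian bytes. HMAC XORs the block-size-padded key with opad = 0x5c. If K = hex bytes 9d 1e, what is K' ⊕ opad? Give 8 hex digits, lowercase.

Key hex bytes 9d 1e is 2 bytes ≤ B = 4; zero-pad to 4 bytes: K' = 9d 1e 00 00.
XOR each byte with 0x5c: 9d⊕5c=c1, 1e⊕5c=42, 00⊕5c=5c, 00⊕5c=5c.

c1425c5c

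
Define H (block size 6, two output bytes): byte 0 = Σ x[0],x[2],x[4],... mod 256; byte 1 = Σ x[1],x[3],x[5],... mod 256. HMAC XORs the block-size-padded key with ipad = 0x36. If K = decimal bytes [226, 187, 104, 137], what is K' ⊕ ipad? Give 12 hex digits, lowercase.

d48d5ebf3636

Key decimal bytes [226, 187, 104, 137] = e2 bb 68 89 is 4 bytes ≤ B = 6; zero-pad to 6 bytes: K' = e2 bb 68 89 00 00.
XOR each byte with 0x36: e2⊕36=d4, bb⊕36=8d, 68⊕36=5e, 89⊕36=bf, 00⊕36=36, 00⊕36=36.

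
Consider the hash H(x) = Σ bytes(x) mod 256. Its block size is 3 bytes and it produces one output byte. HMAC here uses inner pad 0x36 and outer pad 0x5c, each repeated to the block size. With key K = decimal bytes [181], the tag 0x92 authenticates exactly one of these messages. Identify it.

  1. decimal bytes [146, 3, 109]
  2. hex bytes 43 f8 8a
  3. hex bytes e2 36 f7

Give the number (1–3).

1

Key decimal bytes [181] = b5 is 1 byte ≤ B = 3; zero-pad to 3 bytes: K' = b5 00 00.
K' ⊕ ipad = 83 36 36; K' ⊕ opad = e9 5c 5c.
m1: inner = H(83 36 36 92 03 6d) = f1; tag = H(e9 5c 5c f1) = 92 ← matches
m2: inner = H(83 36 36 43 f8 8a) = b4; tag = H(e9 5c 5c b4) = 55
m3: inner = H(83 36 36 e2 36 f7) = fe; tag = H(e9 5c 5c fe) = 9f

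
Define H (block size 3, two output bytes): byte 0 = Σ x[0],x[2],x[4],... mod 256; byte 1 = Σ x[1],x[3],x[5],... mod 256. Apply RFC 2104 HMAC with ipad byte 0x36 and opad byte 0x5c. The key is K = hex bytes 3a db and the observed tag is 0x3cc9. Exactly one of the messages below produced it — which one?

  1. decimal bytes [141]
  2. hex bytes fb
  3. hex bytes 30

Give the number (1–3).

Key hex bytes 3a db is 2 bytes ≤ B = 3; zero-pad to 3 bytes: K' = 3a db 00.
K' ⊕ ipad = 0c ed 36; K' ⊕ opad = 66 87 5c.
m1: inner = H(0c ed 36 8d) = 42 7a; tag = H(66 87 5c 42 7a) = 3cc9 ← matches
m2: inner = H(0c ed 36 fb) = 42 e8; tag = H(66 87 5c 42 e8) = aac9
m3: inner = H(0c ed 36 30) = 42 1d; tag = H(66 87 5c 42 1d) = dfc9

1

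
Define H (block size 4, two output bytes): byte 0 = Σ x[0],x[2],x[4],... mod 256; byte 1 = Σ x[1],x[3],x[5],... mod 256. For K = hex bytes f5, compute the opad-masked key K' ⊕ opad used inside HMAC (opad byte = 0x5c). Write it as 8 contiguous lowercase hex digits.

a95c5c5c

Key hex bytes f5 is 1 byte ≤ B = 4; zero-pad to 4 bytes: K' = f5 00 00 00.
XOR each byte with 0x5c: f5⊕5c=a9, 00⊕5c=5c, 00⊕5c=5c, 00⊕5c=5c.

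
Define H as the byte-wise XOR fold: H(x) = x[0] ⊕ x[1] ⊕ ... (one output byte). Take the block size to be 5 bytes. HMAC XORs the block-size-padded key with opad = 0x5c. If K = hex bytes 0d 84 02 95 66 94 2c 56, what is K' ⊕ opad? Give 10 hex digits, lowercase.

ca5c5c5c5c

Key hex bytes 0d 84 02 95 66 94 2c 56 is 8 bytes > B = 5, so hash it first: H(key) = 96, then zero-pad to 5 bytes: K' = 96 00 00 00 00.
XOR each byte with 0x5c: 96⊕5c=ca, 00⊕5c=5c, 00⊕5c=5c, 00⊕5c=5c, 00⊕5c=5c.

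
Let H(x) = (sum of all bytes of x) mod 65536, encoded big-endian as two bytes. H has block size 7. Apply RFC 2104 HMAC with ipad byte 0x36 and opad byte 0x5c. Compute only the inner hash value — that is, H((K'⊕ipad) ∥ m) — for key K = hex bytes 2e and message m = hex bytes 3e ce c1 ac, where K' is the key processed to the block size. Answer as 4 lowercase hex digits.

03d5

Key hex bytes 2e is 1 byte ≤ B = 7; zero-pad to 7 bytes: K' = 2e 00 00 00 00 00 00.
K' ⊕ ipad = 18 36 36 36 36 36 36.
Inner input = 18 36 36 36 36 36 36 ∥ 3e ce c1 ac.
Inner hash: sum = 24+54+54+54+54+54+54+62+206+193+172 = 981 → 03 d5.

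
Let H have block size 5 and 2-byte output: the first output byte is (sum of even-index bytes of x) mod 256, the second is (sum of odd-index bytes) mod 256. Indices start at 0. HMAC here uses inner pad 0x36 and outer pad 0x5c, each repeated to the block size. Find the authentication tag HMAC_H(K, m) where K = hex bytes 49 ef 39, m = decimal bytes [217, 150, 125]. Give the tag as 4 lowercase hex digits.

3b69

Key hex bytes 49 ef 39 is 3 bytes ≤ B = 5; zero-pad to 5 bytes: K' = 49 ef 39 00 00.
K' ⊕ ipad = 7f d9 0f 36 36.  K' ⊕ opad = 15 b3 65 5c 5c.
Inner input = (K'⊕ipad) ∥ m = 7f d9 0f 36 36 ∥ d9 96 7d.
Inner hash: even-index sum = 346 mod 256 = 90; odd-index sum = 613 mod 256 = 101 → 5a 65.
Outer input = (K'⊕opad) ∥ inner = 15 b3 65 5c 5c ∥ 5a 65.
Outer hash (tag): even-index sum = 315 mod 256 = 59; odd-index sum = 361 mod 256 = 105 → 3b 69.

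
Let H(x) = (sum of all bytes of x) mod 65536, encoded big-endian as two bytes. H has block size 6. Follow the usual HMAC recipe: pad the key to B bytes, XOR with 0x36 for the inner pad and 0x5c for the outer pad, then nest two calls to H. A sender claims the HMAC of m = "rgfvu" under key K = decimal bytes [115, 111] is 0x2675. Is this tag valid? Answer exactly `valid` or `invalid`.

Key decimal bytes [115, 111] = 73 6f is 2 bytes ≤ B = 6; zero-pad to 6 bytes: K' = 73 6f 00 00 00 00.
K' ⊕ ipad = 45 59 36 36 36 36; K' ⊕ opad = 2f 33 5c 5c 5c 5c.
Inner hash: sum = 69+89+54+54+54+54+114+103+102+118+117 = 928 → 03 a0.
Outer hash (recomputed tag): sum = 47+51+92+92+92+92+3+160 = 629 → 02 75.
Recomputed tag = 0275; claimed = 2675 → mismatch.

invalid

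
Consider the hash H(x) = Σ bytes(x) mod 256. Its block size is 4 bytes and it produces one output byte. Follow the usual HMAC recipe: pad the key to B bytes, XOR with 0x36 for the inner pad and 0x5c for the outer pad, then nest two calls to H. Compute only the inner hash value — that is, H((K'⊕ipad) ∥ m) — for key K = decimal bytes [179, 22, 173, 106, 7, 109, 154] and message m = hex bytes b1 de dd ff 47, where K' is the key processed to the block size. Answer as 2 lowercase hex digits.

2c

Key decimal bytes [179, 22, 173, 106, 7, 109, 154] = b3 16 ad 6a 07 6d 9a is 7 bytes > B = 4, so hash it first: H(key) = ee, then zero-pad to 4 bytes: K' = ee 00 00 00.
K' ⊕ ipad = d8 36 36 36.
Inner input = d8 36 36 36 ∥ b1 de dd ff 47.
Inner hash: sum = 216+54+54+54+177+222+221+255+71 = 1324; mod 256 = 44 → 2c.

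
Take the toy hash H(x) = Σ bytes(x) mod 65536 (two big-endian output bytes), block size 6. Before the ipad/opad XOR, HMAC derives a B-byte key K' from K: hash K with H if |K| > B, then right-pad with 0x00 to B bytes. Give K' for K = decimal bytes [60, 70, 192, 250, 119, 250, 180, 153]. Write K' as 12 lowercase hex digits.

04fa00000000

|K| = 8 > B = 6, so first hash the key.
H(K): sum = 60+70+192+250+119+250+180+153 = 1274 → 04 fa.
Zero-pad H(K) = 04 fa to 6 bytes: K' = 04 fa 00 00 00 00.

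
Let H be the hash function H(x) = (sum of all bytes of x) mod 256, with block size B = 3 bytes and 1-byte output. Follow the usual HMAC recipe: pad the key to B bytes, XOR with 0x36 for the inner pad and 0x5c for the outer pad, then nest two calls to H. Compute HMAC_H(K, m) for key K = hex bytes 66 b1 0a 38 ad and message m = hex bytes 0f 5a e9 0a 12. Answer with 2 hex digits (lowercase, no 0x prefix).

Key hex bytes 66 b1 0a 38 ad is 5 bytes > B = 3, so hash it first: H(key) = 06, then zero-pad to 3 bytes: K' = 06 00 00.
K' ⊕ ipad = 30 36 36.  K' ⊕ opad = 5a 5c 5c.
Inner input = (K'⊕ipad) ∥ m = 30 36 36 ∥ 0f 5a e9 0a 12.
Inner hash: sum = 48+54+54+15+90+233+10+18 = 522; mod 256 = 10 → 0a.
Outer input = (K'⊕opad) ∥ inner = 5a 5c 5c ∥ 0a.
Outer hash (tag): sum = 90+92+92+10 = 284; mod 256 = 28 → 1c.

1c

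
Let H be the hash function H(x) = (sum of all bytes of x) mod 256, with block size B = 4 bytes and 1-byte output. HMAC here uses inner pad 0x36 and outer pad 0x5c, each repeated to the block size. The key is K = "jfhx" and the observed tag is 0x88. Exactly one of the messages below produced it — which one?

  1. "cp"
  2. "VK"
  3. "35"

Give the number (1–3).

3

Key "jfhx" = 6a 66 68 78 is exactly B = 4 bytes: K' = 6a 66 68 78.
K' ⊕ ipad = 5c 50 5e 4e; K' ⊕ opad = 36 3a 34 24.
m1: inner = H(5c 50 5e 4e 63 70) = 2b; tag = H(36 3a 34 24 2b) = f3
m2: inner = H(5c 50 5e 4e 56 4b) = f9; tag = H(36 3a 34 24 f9) = c1
m3: inner = H(5c 50 5e 4e 33 35) = c0; tag = H(36 3a 34 24 c0) = 88 ← matches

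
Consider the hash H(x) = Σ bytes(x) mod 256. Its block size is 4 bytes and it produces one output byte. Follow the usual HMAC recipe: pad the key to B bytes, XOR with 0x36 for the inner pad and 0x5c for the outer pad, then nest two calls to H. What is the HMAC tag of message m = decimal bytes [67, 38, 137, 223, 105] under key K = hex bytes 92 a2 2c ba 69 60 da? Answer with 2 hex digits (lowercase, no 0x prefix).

Key hex bytes 92 a2 2c ba 69 60 da is 7 bytes > B = 4, so hash it first: H(key) = bd, then zero-pad to 4 bytes: K' = bd 00 00 00.
K' ⊕ ipad = 8b 36 36 36.  K' ⊕ opad = e1 5c 5c 5c.
Inner input = (K'⊕ipad) ∥ m = 8b 36 36 36 ∥ 43 26 89 df 69.
Inner hash: sum = 139+54+54+54+67+38+137+223+105 = 871; mod 256 = 103 → 67.
Outer input = (K'⊕opad) ∥ inner = e1 5c 5c 5c ∥ 67.
Outer hash (tag): sum = 225+92+92+92+103 = 604; mod 256 = 92 → 5c.

5c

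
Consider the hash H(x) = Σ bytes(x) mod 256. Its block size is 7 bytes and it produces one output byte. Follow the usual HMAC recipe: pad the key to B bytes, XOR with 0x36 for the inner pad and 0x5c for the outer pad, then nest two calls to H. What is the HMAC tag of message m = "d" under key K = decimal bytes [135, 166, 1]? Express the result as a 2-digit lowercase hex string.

Key decimal bytes [135, 166, 1] = 87 a6 01 is 3 bytes ≤ B = 7; zero-pad to 7 bytes: K' = 87 a6 01 00 00 00 00.
K' ⊕ ipad = b1 90 37 36 36 36 36.  K' ⊕ opad = db fa 5d 5c 5c 5c 5c.
Inner input = (K'⊕ipad) ∥ m = b1 90 37 36 36 36 36 ∥ 64.
Inner hash: sum = 177+144+55+54+54+54+54+100 = 692; mod 256 = 180 → b4.
Outer input = (K'⊕opad) ∥ inner = db fa 5d 5c 5c 5c 5c ∥ b4.
Outer hash (tag): sum = 219+250+93+92+92+92+92+180 = 1110; mod 256 = 86 → 56.

56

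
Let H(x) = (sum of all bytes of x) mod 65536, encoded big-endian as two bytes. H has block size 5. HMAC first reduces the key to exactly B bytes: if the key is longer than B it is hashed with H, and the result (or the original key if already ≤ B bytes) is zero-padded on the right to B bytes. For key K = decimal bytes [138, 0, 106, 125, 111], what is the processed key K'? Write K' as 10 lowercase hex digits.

Key decimal bytes [138, 0, 106, 125, 111] = 8a 00 6a 7d 6f is exactly B = 5 bytes: K' = 8a 00 6a 7d 6f.

8a006a7d6f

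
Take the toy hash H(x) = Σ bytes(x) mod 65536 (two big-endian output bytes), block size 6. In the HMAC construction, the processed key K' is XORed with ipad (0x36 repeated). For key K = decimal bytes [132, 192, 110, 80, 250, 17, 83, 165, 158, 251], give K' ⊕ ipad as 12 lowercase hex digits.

Key decimal bytes [132, 192, 110, 80, 250, 17, 83, 165, 158, 251] = 84 c0 6e 50 fa 11 53 a5 9e fb is 10 bytes > B = 6, so hash it first: H(key) = 05 9e, then zero-pad to 6 bytes: K' = 05 9e 00 00 00 00.
XOR each byte with 0x36: 05⊕36=33, 9e⊕36=a8, 00⊕36=36, 00⊕36=36, 00⊕36=36, 00⊕36=36.

33a836363636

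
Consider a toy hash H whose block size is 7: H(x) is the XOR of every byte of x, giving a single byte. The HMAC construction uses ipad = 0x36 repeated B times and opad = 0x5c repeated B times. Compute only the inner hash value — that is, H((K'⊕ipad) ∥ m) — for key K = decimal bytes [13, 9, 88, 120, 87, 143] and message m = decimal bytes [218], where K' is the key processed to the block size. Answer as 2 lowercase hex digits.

Key decimal bytes [13, 9, 88, 120, 87, 143] = 0d 09 58 78 57 8f is 6 bytes ≤ B = 7; zero-pad to 7 bytes: K' = 0d 09 58 78 57 8f 00.
K' ⊕ ipad = 3b 3f 6e 4e 61 b9 36.
Inner input = 3b 3f 6e 4e 61 b9 36 ∥ da.
Inner hash: XOR 3b⊕3f⊕6e⊕4e⊕61⊕b9⊕36⊕da = 10.

10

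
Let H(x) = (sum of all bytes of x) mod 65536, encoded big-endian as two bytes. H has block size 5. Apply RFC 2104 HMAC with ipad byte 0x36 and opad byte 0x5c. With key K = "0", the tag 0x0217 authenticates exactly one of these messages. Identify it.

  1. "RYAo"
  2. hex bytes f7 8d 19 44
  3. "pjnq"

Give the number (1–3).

Key "0" = 30 is 1 byte ≤ B = 5; zero-pad to 5 bytes: K' = 30 00 00 00 00.
K' ⊕ ipad = 06 36 36 36 36; K' ⊕ opad = 6c 5c 5c 5c 5c.
m1: inner = H(06 36 36 36 36 52 59 41 6f) = 02 39; tag = H(6c 5c 5c 5c 5c 02 39) = 0217 ← matches
m2: inner = H(06 36 36 36 36 f7 8d 19 44) = 02 bf; tag = H(6c 5c 5c 5c 5c 02 bf) = 029d
m3: inner = H(06 36 36 36 36 70 6a 6e 71) = 02 97; tag = H(6c 5c 5c 5c 5c 02 97) = 0275

1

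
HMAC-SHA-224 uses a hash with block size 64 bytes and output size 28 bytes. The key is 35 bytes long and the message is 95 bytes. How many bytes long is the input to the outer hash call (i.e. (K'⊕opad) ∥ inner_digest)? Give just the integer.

92

Key is 35 ≤ 64 bytes, zero-padded: |K'| = 64.
Outer input = (K'⊕opad) ∥ H(inner) → 64 + 28 = 92 bytes.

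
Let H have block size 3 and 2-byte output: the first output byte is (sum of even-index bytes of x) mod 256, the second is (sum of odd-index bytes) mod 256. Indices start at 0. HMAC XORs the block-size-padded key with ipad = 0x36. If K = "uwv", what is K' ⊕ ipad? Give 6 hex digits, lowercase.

Key "uwv" = 75 77 76 is exactly B = 3 bytes: K' = 75 77 76.
XOR each byte with 0x36: 75⊕36=43, 77⊕36=41, 76⊕36=40.

434140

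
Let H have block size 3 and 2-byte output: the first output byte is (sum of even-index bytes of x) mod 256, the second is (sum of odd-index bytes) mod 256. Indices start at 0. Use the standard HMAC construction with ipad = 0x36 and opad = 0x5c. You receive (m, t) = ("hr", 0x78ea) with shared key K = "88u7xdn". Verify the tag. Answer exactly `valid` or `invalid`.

invalid

Key "88u7xdn" = 38 38 75 37 78 64 6e is 7 bytes > B = 3, so hash it first: H(key) = 93 d3, then zero-pad to 3 bytes: K' = 93 d3 00.
K' ⊕ ipad = a5 e5 36; K' ⊕ opad = cf 8f 5c.
Inner hash: even-index sum = 333 mod 256 = 77; odd-index sum = 333 mod 256 = 77 → 4d 4d.
Outer hash (recomputed tag): even-index sum = 376 mod 256 = 120; odd-index sum = 220 mod 256 = 220 → 78 dc.
Recomputed tag = 78dc; claimed = 78ea → mismatch.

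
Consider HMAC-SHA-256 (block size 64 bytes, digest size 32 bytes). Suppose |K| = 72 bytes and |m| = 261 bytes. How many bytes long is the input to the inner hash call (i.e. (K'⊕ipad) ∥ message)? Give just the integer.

Key is 72 > 64 bytes, so it is hashed to 32 bytes then zero-padded to 64: |K'| = 64.
Inner input = (K'⊕ipad) ∥ m → 64 + 261 = 325 bytes.

325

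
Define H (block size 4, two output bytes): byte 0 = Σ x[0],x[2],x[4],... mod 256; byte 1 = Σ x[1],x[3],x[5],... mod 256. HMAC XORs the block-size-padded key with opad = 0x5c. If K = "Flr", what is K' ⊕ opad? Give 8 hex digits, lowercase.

Key "Flr" = 46 6c 72 is 3 bytes ≤ B = 4; zero-pad to 4 bytes: K' = 46 6c 72 00.
XOR each byte with 0x5c: 46⊕5c=1a, 6c⊕5c=30, 72⊕5c=2e, 00⊕5c=5c.

1a302e5c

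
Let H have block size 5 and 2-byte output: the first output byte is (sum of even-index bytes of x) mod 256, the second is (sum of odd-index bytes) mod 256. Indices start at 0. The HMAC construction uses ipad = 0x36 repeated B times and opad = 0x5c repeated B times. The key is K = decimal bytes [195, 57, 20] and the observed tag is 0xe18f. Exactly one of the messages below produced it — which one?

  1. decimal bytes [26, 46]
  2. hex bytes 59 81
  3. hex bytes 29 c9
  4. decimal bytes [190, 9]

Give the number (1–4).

Key decimal bytes [195, 57, 20] = c3 39 14 is 3 bytes ≤ B = 5; zero-pad to 5 bytes: K' = c3 39 14 00 00.
K' ⊕ ipad = f5 0f 22 36 36; K' ⊕ opad = 9f 65 48 5c 5c.
m1: inner = H(f5 0f 22 36 36 1a 2e) = 7b 5f; tag = H(9f 65 48 5c 5c 7b 5f) = a23c
m2: inner = H(f5 0f 22 36 36 59 81) = ce 9e; tag = H(9f 65 48 5c 5c ce 9e) = e18f ← matches
m3: inner = H(f5 0f 22 36 36 29 c9) = 16 6e; tag = H(9f 65 48 5c 5c 16 6e) = b1d7
m4: inner = H(f5 0f 22 36 36 be 09) = 56 03; tag = H(9f 65 48 5c 5c 56 03) = 4617

2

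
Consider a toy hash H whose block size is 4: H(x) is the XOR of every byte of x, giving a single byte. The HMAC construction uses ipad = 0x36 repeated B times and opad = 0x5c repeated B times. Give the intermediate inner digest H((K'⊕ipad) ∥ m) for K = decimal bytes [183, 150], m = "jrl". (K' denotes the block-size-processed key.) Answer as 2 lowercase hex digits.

55

Key decimal bytes [183, 150] = b7 96 is 2 bytes ≤ B = 4; zero-pad to 4 bytes: K' = b7 96 00 00.
K' ⊕ ipad = 81 a0 36 36.
Inner input = 81 a0 36 36 ∥ 6a 72 6c.
Inner hash: XOR 81⊕a0⊕36⊕36⊕6a⊕72⊕6c = 55.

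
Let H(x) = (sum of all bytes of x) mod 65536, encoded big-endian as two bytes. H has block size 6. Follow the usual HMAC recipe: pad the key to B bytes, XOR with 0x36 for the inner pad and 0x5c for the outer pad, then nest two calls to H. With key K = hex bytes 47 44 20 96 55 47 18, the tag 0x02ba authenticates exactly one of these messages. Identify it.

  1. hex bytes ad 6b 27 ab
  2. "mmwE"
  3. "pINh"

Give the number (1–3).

3

Key hex bytes 47 44 20 96 55 47 18 is 7 bytes > B = 6, so hash it first: H(key) = 01 f5, then zero-pad to 6 bytes: K' = 01 f5 00 00 00 00.
K' ⊕ ipad = 37 c3 36 36 36 36; K' ⊕ opad = 5d a9 5c 5c 5c 5c.
m1: inner = H(37 c3 36 36 36 36 ad 6b 27 ab) = 03 bc; tag = H(5d a9 5c 5c 5c 5c 03 bc) = 0335
m2: inner = H(37 c3 36 36 36 36 6d 6d 77 45) = 03 68; tag = H(5d a9 5c 5c 5c 5c 03 68) = 02e1
m3: inner = H(37 c3 36 36 36 36 70 49 4e 68) = 03 41; tag = H(5d a9 5c 5c 5c 5c 03 41) = 02ba ← matches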